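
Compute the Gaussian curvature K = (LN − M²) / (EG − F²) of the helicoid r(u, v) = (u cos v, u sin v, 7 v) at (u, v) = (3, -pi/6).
K = -49/3364

Coefficients of the first fundamental form: E = 1, F = 0, G = u^2 + 49.
Coefficients of the second fundamental form: L = 0, M = -7/sqrt(u^2 + 49), N = 0.
Assemble K = (LN − M²)/(EG − F²) = -49/(u^2 + 49)^2. At (u, v) = (3, -pi/6): K = -49/3364.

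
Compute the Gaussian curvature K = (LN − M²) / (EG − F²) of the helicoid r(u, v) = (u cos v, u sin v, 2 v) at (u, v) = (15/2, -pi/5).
K = -64/58081

Coefficients of the first fundamental form: E = 1, F = 0, G = u^2 + 4.
Coefficients of the second fundamental form: L = 0, M = -2/sqrt(u^2 + 4), N = 0.
Assemble K = (LN − M²)/(EG − F²) = -4/(u^2 + 4)^2. At (u, v) = (15/2, -pi/5): K = -64/58081.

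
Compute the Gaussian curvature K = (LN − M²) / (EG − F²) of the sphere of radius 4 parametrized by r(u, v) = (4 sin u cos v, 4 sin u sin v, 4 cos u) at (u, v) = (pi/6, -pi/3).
K = 1/16

Coefficients of the first fundamental form: E = 16, F = 0, G = 16*sin(u)^2.
Coefficients of the second fundamental form: L = -4*sin(u)/Abs(sin(u)), M = 0, N = -4*sin(u)^3/Abs(sin(u)).
Assemble K = (LN − M²)/(EG − F²) = 1/16. At (u, v) = (pi/6, -pi/3): K = 1/16.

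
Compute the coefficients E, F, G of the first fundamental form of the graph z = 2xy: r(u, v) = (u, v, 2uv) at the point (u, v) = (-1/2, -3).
E = 37;  F = 6;  G = 2

Partials: r_u = (1, 0, 2*v), r_v = (0, 1, 2*u). As functions of (u, v):
  E = r_u · r_u = 4*v^2 + 1,
  F = r_u · r_v = 4*u*v,
  G = r_v · r_v = 4*u^2 + 1.
Evaluating at (u, v) = (-1/2, -3): E = 37, F = 6, G = 2.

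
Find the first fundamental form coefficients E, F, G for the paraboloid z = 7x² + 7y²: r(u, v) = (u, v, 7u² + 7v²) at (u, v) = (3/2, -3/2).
E = 442;  F = -441;  G = 442

Partials: r_u = (1, 0, 14*u), r_v = (0, 1, 14*v). As functions of (u, v):
  E = r_u · r_u = 196*u^2 + 1,
  F = r_u · r_v = 196*u*v,
  G = r_v · r_v = 196*v^2 + 1.
Evaluating at (u, v) = (3/2, -3/2): E = 442, F = -441, G = 442.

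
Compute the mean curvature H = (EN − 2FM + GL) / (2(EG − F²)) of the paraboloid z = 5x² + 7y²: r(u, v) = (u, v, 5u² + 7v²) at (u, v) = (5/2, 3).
H = 13207*sqrt(2390)/5712100

With E = 100*u^2 + 1, F = 140*u*v, G = 196*v^2 + 1, L = 10/sqrt(100*u^2 + 196*v^2 + 1), M = 0, N = 14/sqrt(100*u^2 + 196*v^2 + 1), assemble
  H = (EN − 2FM + GL) / (2(EG − F²)) = 4*(175*u^2 + 245*v^2 + 3)/(100*u^2 + 196*v^2 + 1)^(3/2).
At (u, v) = (5/2, 3): H = 13207*sqrt(2390)/5712100.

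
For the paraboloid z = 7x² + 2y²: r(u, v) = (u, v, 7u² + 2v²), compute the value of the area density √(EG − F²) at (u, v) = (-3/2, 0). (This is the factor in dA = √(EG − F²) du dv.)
√(EG − F²)|_{(-3/2, 0)} = sqrt(442)

E = 196*u^2 + 1, F = 56*u*v, G = 16*v^2 + 1, so EG − F² = 196*u^2 + 16*v^2 + 1. Taking the positive square root: √(EG − F²) = sqrt(196*u^2 + 16*v^2 + 1). At (u, v) = (-3/2, 0): sqrt(442).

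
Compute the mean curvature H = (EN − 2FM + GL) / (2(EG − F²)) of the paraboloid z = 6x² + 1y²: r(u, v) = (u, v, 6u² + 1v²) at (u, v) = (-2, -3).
H = 799*sqrt(613)/375769

With E = 144*u^2 + 1, F = 24*u*v, G = 4*v^2 + 1, L = 12/sqrt(144*u^2 + 4*v^2 + 1), M = 0, N = 2/sqrt(144*u^2 + 4*v^2 + 1), assemble
  H = (EN − 2FM + GL) / (2(EG − F²)) = (144*u^2 + 24*v^2 + 7)/(144*u^2 + 4*v^2 + 1)^(3/2).
At (u, v) = (-2, -3): H = 799*sqrt(613)/375769.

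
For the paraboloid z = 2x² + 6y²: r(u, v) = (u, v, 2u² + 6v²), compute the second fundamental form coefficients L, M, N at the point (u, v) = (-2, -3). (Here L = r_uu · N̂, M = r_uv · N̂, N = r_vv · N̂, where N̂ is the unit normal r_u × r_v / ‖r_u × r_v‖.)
L = 4*sqrt(1361)/1361;  M = 0;  N = 12*sqrt(1361)/1361

Compute the unit normal N̂(u, v) = (-4*u/sqrt(16*u^2 + 144*v^2 + 1), -12*v/sqrt(16*u^2 + 144*v^2 + 1), 1/sqrt(16*u^2 + 144*v^2 + 1)), and the second partials r_uu, r_uv, r_vv. Take dot products:
  L(u, v) = r_uu · N̂ = 4/sqrt(16*u^2 + 144*v^2 + 1),
  M(u, v) = r_uv · N̂ = 0,
  N(u, v) = r_vv · N̂ = 12/sqrt(16*u^2 + 144*v^2 + 1).
Evaluating at (u, v) = (-2, -3):
  L = 4*sqrt(1361)/1361, M = 0, N = 12*sqrt(1361)/1361.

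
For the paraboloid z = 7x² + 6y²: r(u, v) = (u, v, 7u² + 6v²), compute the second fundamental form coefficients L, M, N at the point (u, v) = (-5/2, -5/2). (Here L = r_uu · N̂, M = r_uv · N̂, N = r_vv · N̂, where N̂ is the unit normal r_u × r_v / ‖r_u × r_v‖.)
L = 7*sqrt(2126)/1063;  M = 0;  N = 6*sqrt(2126)/1063

Compute the unit normal N̂(u, v) = (-14*u/sqrt(196*u^2 + 144*v^2 + 1), -12*v/sqrt(196*u^2 + 144*v^2 + 1), 1/sqrt(196*u^2 + 144*v^2 + 1)), and the second partials r_uu, r_uv, r_vv. Take dot products:
  L(u, v) = r_uu · N̂ = 14/sqrt(196*u^2 + 144*v^2 + 1),
  M(u, v) = r_uv · N̂ = 0,
  N(u, v) = r_vv · N̂ = 12/sqrt(196*u^2 + 144*v^2 + 1).
Evaluating at (u, v) = (-5/2, -5/2):
  L = 7*sqrt(2126)/1063, M = 0, N = 6*sqrt(2126)/1063.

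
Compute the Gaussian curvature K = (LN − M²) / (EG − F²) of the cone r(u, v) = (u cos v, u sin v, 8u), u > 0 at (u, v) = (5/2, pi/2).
K = 0

Coefficients of the first fundamental form: E = 65, F = 0, G = u^2.
Coefficients of the second fundamental form: L = 0, M = 0, N = 8*sqrt(65)*u^2/(65*Abs(u)).
Assemble K = (LN − M²)/(EG − F²) = 0. At (u, v) = (5/2, pi/2): K = 0.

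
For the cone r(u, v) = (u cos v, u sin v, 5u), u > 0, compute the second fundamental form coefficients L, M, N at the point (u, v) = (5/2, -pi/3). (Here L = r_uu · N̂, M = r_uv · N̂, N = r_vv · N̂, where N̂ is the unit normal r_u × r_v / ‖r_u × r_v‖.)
L = 0;  M = 0;  N = 25*sqrt(26)/52

Compute the unit normal N̂(u, v) = (-5*sqrt(26)*u*cos(v)/(26*Abs(u)), -5*sqrt(26)*u*sin(v)/(26*Abs(u)), sqrt(26)*u/(26*Abs(u))), and the second partials r_uu, r_uv, r_vv. Take dot products:
  L(u, v) = r_uu · N̂ = 0,
  M(u, v) = r_uv · N̂ = 0,
  N(u, v) = r_vv · N̂ = 5*sqrt(26)*u^2/(26*Abs(u)).
Evaluating at (u, v) = (5/2, -pi/3):
  L = 0, M = 0, N = 25*sqrt(26)/52.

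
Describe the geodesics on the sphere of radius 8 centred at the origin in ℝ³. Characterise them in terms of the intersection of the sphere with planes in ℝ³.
Geodesics on the sphere of radius 8 are great circles — circles of radius 8 obtained as the intersection of the sphere with planes through the origin (the centre of the sphere).

A curve α(t) of nonzero constant speed on the sphere of radius 8 is a geodesic iff its acceleration α̈ is everywhere normal to the surface, i.e. parallel to the radial vector α(t). Then d/dt(α × α̇) = α̇ × α̇ + α × α̈ = 0, so α × α̇ is a constant vector n ≠ 0 and α(t) · n = 0 for all t: α lies in the plane through the origin with normal n. The intersection of that plane with the sphere is a circle of radius 8 (a great circle). Conversely, a great circle traversed at constant speed has centripetal acceleration pointing at the origin, hence normal to the sphere, so every great circle is a geodesic.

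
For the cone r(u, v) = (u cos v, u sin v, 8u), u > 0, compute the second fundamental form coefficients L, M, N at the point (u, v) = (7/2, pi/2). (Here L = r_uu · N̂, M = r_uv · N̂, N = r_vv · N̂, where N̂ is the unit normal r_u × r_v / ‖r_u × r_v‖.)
L = 0;  M = 0;  N = 28*sqrt(65)/65

Compute the unit normal N̂(u, v) = (-8*sqrt(65)*u*cos(v)/(65*Abs(u)), -8*sqrt(65)*u*sin(v)/(65*Abs(u)), sqrt(65)*u/(65*Abs(u))), and the second partials r_uu, r_uv, r_vv. Take dot products:
  L(u, v) = r_uu · N̂ = 0,
  M(u, v) = r_uv · N̂ = 0,
  N(u, v) = r_vv · N̂ = 8*sqrt(65)*u^2/(65*Abs(u)).
Evaluating at (u, v) = (7/2, pi/2):
  L = 0, M = 0, N = 28*sqrt(65)/65.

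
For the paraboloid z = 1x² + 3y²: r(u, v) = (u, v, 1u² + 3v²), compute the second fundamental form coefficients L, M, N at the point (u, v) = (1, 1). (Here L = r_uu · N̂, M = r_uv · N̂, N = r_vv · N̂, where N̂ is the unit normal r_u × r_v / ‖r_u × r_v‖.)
L = 2*sqrt(41)/41;  M = 0;  N = 6*sqrt(41)/41

Compute the unit normal N̂(u, v) = (-2*u/sqrt(4*u^2 + 36*v^2 + 1), -6*v/sqrt(4*u^2 + 36*v^2 + 1), 1/sqrt(4*u^2 + 36*v^2 + 1)), and the second partials r_uu, r_uv, r_vv. Take dot products:
  L(u, v) = r_uu · N̂ = 2/sqrt(4*u^2 + 36*v^2 + 1),
  M(u, v) = r_uv · N̂ = 0,
  N(u, v) = r_vv · N̂ = 6/sqrt(4*u^2 + 36*v^2 + 1).
Evaluating at (u, v) = (1, 1):
  L = 2*sqrt(41)/41, M = 0, N = 6*sqrt(41)/41.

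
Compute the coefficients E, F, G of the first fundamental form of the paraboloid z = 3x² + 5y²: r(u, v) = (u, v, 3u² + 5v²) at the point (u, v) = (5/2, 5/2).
E = 226;  F = 375;  G = 626

Partials: r_u = (1, 0, 6*u), r_v = (0, 1, 10*v). As functions of (u, v):
  E = r_u · r_u = 36*u^2 + 1,
  F = r_u · r_v = 60*u*v,
  G = r_v · r_v = 100*v^2 + 1.
Evaluating at (u, v) = (5/2, 5/2): E = 226, F = 375, G = 626.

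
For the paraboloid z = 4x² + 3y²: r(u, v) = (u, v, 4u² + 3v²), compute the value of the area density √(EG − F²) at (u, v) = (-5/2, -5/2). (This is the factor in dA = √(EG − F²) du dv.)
√(EG − F²)|_{(-5/2, -5/2)} = sqrt(626)

E = 64*u^2 + 1, F = 48*u*v, G = 36*v^2 + 1, so EG − F² = 64*u^2 + 36*v^2 + 1. Taking the positive square root: √(EG − F²) = sqrt(64*u^2 + 36*v^2 + 1). At (u, v) = (-5/2, -5/2): sqrt(626).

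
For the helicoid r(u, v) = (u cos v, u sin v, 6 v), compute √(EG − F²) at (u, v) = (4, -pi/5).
√(EG − F²)|_{(4, -pi/5)} = 2*sqrt(13)

E = 1, F = 0, G = u^2 + 36; EG − F² = u^2 + 36; √(EG − F²) = sqrt(u^2 + 36). At the given point: 2*sqrt(13).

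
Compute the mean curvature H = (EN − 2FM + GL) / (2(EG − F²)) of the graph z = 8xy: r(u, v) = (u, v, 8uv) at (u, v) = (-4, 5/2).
H = 1024*sqrt(57)/81225

With E = 64*v^2 + 1, F = 64*u*v, G = 64*u^2 + 1, L = 0, M = 8/sqrt(64*u^2 + 64*v^2 + 1), N = 0, assemble
  H = (EN − 2FM + GL) / (2(EG − F²)) = -512*u*v/(64*u^2 + 64*v^2 + 1)^(3/2).
At (u, v) = (-4, 5/2): H = 1024*sqrt(57)/81225.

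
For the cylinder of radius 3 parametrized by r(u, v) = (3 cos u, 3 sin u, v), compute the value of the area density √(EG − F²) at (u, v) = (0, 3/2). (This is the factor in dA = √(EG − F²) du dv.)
√(EG − F²)|_{(0, 3/2)} = 3

E = 9, F = 0, G = 1, so EG − F² = 9. Taking the positive square root: √(EG − F²) = 3. At (u, v) = (0, 3/2): 3.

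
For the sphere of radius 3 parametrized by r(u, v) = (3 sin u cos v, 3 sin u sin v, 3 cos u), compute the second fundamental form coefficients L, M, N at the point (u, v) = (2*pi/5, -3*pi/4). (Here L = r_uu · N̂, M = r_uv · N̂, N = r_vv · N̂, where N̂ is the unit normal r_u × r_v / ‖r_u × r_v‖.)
L = -3;  M = 0;  N = -15/8 - 3*sqrt(5)/8

Compute the unit normal N̂(u, v) = (sin(u)^2*cos(v)/Abs(sin(u)), sin(u)^2*sin(v)/Abs(sin(u)), sin(2*u)/(2*Abs(sin(u)))), and the second partials r_uu, r_uv, r_vv. Take dot products:
  L(u, v) = r_uu · N̂ = -3*sin(u)/Abs(sin(u)),
  M(u, v) = r_uv · N̂ = 0,
  N(u, v) = r_vv · N̂ = -3*sin(u)^3/Abs(sin(u)).
Evaluating at (u, v) = (2*pi/5, -3*pi/4):
  L = -3, M = 0, N = -15/8 - 3*sqrt(5)/8.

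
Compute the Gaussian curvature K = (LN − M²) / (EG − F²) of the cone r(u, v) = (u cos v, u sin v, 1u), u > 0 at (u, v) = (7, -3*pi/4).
K = 0

Coefficients of the first fundamental form: E = 2, F = 0, G = u^2.
Coefficients of the second fundamental form: L = 0, M = 0, N = sqrt(2)*u^2/(2*Abs(u)).
Assemble K = (LN − M²)/(EG − F²) = 0. At (u, v) = (7, -3*pi/4): K = 0.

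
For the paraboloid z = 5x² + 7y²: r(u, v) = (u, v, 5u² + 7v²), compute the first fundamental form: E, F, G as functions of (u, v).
E = 100*u^2 + 1;  F = 140*u*v;  G = 196*v^2 + 1

Compute partials: r_u = (1, 0, 10*u), r_v = (0, 1, 14*v). Then
  E = r_u · r_u = 100*u^2 + 1,
  F = r_u · r_v = 140*u*v,
  G = r_v · r_v = 196*v^2 + 1.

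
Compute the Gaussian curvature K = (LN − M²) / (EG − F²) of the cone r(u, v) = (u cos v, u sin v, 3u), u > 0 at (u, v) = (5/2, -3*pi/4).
K = 0

Coefficients of the first fundamental form: E = 10, F = 0, G = u^2.
Coefficients of the second fundamental form: L = 0, M = 0, N = 3*sqrt(10)*u^2/(10*Abs(u)).
Assemble K = (LN − M²)/(EG − F²) = 0. At (u, v) = (5/2, -3*pi/4): K = 0.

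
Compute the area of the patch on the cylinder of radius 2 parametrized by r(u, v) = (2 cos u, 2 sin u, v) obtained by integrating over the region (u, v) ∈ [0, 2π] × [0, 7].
Area = 28*pi

Area = ∫∫ √(EG − F²) du dv with √(EG − F²) = 2. Integrating over [0, 2π] × [0, 7] gives 28*pi.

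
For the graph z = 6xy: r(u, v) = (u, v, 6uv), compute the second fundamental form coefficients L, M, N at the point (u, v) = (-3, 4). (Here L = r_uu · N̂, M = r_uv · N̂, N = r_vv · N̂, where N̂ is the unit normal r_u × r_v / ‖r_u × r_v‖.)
L = 0;  M = 6*sqrt(901)/901;  N = 0

Compute the unit normal N̂(u, v) = (-6*v/sqrt(36*u^2 + 36*v^2 + 1), -6*u/sqrt(36*u^2 + 36*v^2 + 1), 1/sqrt(36*u^2 + 36*v^2 + 1)), and the second partials r_uu, r_uv, r_vv. Take dot products:
  L(u, v) = r_uu · N̂ = 0,
  M(u, v) = r_uv · N̂ = 6/sqrt(36*u^2 + 36*v^2 + 1),
  N(u, v) = r_vv · N̂ = 0.
Evaluating at (u, v) = (-3, 4):
  L = 0, M = 6*sqrt(901)/901, N = 0.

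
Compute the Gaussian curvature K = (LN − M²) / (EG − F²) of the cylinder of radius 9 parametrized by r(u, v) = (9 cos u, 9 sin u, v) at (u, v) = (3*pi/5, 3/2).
K = 0

Coefficients of the first fundamental form: E = 81, F = 0, G = 1.
Coefficients of the second fundamental form: L = -9, M = 0, N = 0.
Assemble K = (LN − M²)/(EG − F²) = 0. At (u, v) = (3*pi/5, 3/2): K = 0.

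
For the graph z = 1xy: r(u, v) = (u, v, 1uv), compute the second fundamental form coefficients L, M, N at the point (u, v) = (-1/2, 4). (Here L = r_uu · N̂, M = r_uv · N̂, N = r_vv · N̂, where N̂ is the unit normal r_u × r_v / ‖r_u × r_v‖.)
L = 0;  M = 2*sqrt(69)/69;  N = 0

Compute the unit normal N̂(u, v) = (-v/sqrt(u^2 + v^2 + 1), -u/sqrt(u^2 + v^2 + 1), 1/sqrt(u^2 + v^2 + 1)), and the second partials r_uu, r_uv, r_vv. Take dot products:
  L(u, v) = r_uu · N̂ = 0,
  M(u, v) = r_uv · N̂ = 1/sqrt(u^2 + v^2 + 1),
  N(u, v) = r_vv · N̂ = 0.
Evaluating at (u, v) = (-1/2, 4):
  L = 0, M = 2*sqrt(69)/69, N = 0.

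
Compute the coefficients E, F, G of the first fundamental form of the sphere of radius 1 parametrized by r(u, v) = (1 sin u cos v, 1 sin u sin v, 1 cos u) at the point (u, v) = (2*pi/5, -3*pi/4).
E = 1;  F = 0;  G = sqrt(5)/8 + 5/8

Partials: r_u = (cos(u)*cos(v), sin(v)*cos(u), -sin(u)), r_v = (-sin(u)*sin(v), sin(u)*cos(v), 0). As functions of (u, v):
  E = r_u · r_u = 1,
  F = r_u · r_v = 0,
  G = r_v · r_v = sin(u)^2.
Evaluating at (u, v) = (2*pi/5, -3*pi/4): E = 1, F = 0, G = sqrt(5)/8 + 5/8.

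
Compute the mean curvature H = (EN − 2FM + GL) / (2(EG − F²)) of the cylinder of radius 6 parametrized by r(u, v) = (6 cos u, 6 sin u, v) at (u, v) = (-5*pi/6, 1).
H = -1/12

With E = 36, F = 0, G = 1, L = -6, M = 0, N = 0, assemble
  H = (EN − 2FM + GL) / (2(EG − F²)) = -1/12.
At (u, v) = (-5*pi/6, 1): H = -1/12.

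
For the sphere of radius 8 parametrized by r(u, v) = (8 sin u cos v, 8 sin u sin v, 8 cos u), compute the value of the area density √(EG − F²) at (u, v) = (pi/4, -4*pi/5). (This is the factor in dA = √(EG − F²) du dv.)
√(EG − F²)|_{(pi/4, -4*pi/5)} = 32*sqrt(2)

E = 64, F = 0, G = 64*sin(u)^2, so EG − F² = 4096*sin(u)^2. Taking the positive square root: √(EG − F²) = 64*Abs(sin(u)). At (u, v) = (pi/4, -4*pi/5): 32*sqrt(2).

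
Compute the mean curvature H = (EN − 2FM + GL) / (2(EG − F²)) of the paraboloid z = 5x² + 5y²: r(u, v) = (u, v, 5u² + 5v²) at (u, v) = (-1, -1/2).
H = 635*sqrt(14)/5292

With E = 100*u^2 + 1, F = 100*u*v, G = 100*v^2 + 1, L = 10/sqrt(100*u^2 + 100*v^2 + 1), M = 0, N = 10/sqrt(100*u^2 + 100*v^2 + 1), assemble
  H = (EN − 2FM + GL) / (2(EG − F²)) = 10*(50*u^2 + 50*v^2 + 1)/(100*u^2 + 100*v^2 + 1)^(3/2).
At (u, v) = (-1, -1/2): H = 635*sqrt(14)/5292.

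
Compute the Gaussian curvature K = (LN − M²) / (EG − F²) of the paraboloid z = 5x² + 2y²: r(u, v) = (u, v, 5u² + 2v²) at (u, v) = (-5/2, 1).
K = 10/103041

Coefficients of the first fundamental form: E = 100*u^2 + 1, F = 40*u*v, G = 16*v^2 + 1.
Coefficients of the second fundamental form: L = 10/sqrt(100*u^2 + 16*v^2 + 1), M = 0, N = 4/sqrt(100*u^2 + 16*v^2 + 1).
Assemble K = (LN − M²)/(EG − F²) = 40/(10000*u^4 + 3200*u^2*v^2 + 200*u^2 + 256*v^4 + 32*v^2 + 1). At (u, v) = (-5/2, 1): K = 10/103041.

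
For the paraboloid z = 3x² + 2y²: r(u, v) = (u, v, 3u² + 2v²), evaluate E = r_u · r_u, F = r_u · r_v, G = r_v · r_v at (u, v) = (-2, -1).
E = 145;  F = 48;  G = 17

Partials: r_u = (1, 0, 6*u), r_v = (0, 1, 4*v). As functions of (u, v):
  E = r_u · r_u = 36*u^2 + 1,
  F = r_u · r_v = 24*u*v,
  G = r_v · r_v = 16*v^2 + 1.
Evaluating at (u, v) = (-2, -1): E = 145, F = 48, G = 17.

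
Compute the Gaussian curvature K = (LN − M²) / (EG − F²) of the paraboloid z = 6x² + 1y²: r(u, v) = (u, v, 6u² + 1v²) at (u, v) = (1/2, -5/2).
K = 6/961

Coefficients of the first fundamental form: E = 144*u^2 + 1, F = 24*u*v, G = 4*v^2 + 1.
Coefficients of the second fundamental form: L = 12/sqrt(144*u^2 + 4*v^2 + 1), M = 0, N = 2/sqrt(144*u^2 + 4*v^2 + 1).
Assemble K = (LN − M²)/(EG − F²) = 24/(20736*u^4 + 1152*u^2*v^2 + 288*u^2 + 16*v^4 + 8*v^2 + 1). At (u, v) = (1/2, -5/2): K = 6/961.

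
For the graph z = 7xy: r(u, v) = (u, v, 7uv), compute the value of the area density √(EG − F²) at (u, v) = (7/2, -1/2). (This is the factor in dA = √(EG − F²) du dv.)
√(EG − F²)|_{(7/2, -1/2)} = sqrt(2454)/2

E = 49*v^2 + 1, F = 49*u*v, G = 49*u^2 + 1, so EG − F² = 49*u^2 + 49*v^2 + 1. Taking the positive square root: √(EG − F²) = sqrt(49*u^2 + 49*v^2 + 1). At (u, v) = (7/2, -1/2): sqrt(2454)/2.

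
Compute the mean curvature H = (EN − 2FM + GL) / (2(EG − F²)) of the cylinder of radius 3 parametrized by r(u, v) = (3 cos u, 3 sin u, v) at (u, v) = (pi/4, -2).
H = -1/6

With E = 9, F = 0, G = 1, L = -3, M = 0, N = 0, assemble
  H = (EN − 2FM + GL) / (2(EG − F²)) = -1/6.
At (u, v) = (pi/4, -2): H = -1/6.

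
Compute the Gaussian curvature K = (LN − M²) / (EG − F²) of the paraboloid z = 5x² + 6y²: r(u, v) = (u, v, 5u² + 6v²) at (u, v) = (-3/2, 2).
K = 30/160801

Coefficients of the first fundamental form: E = 100*u^2 + 1, F = 120*u*v, G = 144*v^2 + 1.
Coefficients of the second fundamental form: L = 10/sqrt(100*u^2 + 144*v^2 + 1), M = 0, N = 12/sqrt(100*u^2 + 144*v^2 + 1).
Assemble K = (LN − M²)/(EG − F²) = 120/(10000*u^4 + 28800*u^2*v^2 + 200*u^2 + 20736*v^4 + 288*v^2 + 1). At (u, v) = (-3/2, 2): K = 30/160801.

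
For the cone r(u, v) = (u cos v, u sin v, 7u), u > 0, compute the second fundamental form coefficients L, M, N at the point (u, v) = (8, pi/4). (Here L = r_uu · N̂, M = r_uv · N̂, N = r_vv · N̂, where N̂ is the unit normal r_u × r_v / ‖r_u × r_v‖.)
L = 0;  M = 0;  N = 28*sqrt(2)/5

Compute the unit normal N̂(u, v) = (-7*sqrt(2)*u*cos(v)/(10*Abs(u)), -7*sqrt(2)*u*sin(v)/(10*Abs(u)), sqrt(2)*u/(10*Abs(u))), and the second partials r_uu, r_uv, r_vv. Take dot products:
  L(u, v) = r_uu · N̂ = 0,
  M(u, v) = r_uv · N̂ = 0,
  N(u, v) = r_vv · N̂ = 7*sqrt(2)*u^2/(10*Abs(u)).
Evaluating at (u, v) = (8, pi/4):
  L = 0, M = 0, N = 28*sqrt(2)/5.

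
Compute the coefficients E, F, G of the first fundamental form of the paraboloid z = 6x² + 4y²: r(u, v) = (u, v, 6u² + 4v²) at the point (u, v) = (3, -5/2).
E = 1297;  F = -720;  G = 401

Partials: r_u = (1, 0, 12*u), r_v = (0, 1, 8*v). As functions of (u, v):
  E = r_u · r_u = 144*u^2 + 1,
  F = r_u · r_v = 96*u*v,
  G = r_v · r_v = 64*v^2 + 1.
Evaluating at (u, v) = (3, -5/2): E = 1297, F = -720, G = 401.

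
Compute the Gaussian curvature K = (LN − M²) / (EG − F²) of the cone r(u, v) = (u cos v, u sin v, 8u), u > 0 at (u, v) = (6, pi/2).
K = 0

Coefficients of the first fundamental form: E = 65, F = 0, G = u^2.
Coefficients of the second fundamental form: L = 0, M = 0, N = 8*sqrt(65)*u^2/(65*Abs(u)).
Assemble K = (LN − M²)/(EG − F²) = 0. At (u, v) = (6, pi/2): K = 0.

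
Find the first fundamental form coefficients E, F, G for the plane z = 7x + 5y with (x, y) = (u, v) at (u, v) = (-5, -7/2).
E = 50;  F = 35;  G = 26

Partials: r_u = (1, 0, 7), r_v = (0, 1, 5). As functions of (u, v):
  E = r_u · r_u = 50,
  F = r_u · r_v = 35,
  G = r_v · r_v = 26.
Evaluating at (u, v) = (-5, -7/2): E = 50, F = 35, G = 26.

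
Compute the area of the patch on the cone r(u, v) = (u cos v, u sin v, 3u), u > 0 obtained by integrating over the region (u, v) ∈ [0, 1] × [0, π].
Area = sqrt(10)*pi/2

Area = ∫∫ √(EG − F²) du dv with √(EG − F²) = sqrt(10)*Abs(u). Integrating over [0, 1] × [0, π] gives sqrt(10)*pi/2.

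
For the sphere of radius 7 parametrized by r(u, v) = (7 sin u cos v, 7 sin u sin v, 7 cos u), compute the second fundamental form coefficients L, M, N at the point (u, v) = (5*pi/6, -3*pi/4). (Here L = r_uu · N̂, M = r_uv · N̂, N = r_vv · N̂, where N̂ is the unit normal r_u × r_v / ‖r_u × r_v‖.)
L = -7;  M = 0;  N = -7/4

Compute the unit normal N̂(u, v) = (sin(u)^2*cos(v)/Abs(sin(u)), sin(u)^2*sin(v)/Abs(sin(u)), sin(2*u)/(2*Abs(sin(u)))), and the second partials r_uu, r_uv, r_vv. Take dot products:
  L(u, v) = r_uu · N̂ = -7*sin(u)/Abs(sin(u)),
  M(u, v) = r_uv · N̂ = 0,
  N(u, v) = r_vv · N̂ = -7*sin(u)^3/Abs(sin(u)).
Evaluating at (u, v) = (5*pi/6, -3*pi/4):
  L = -7, M = 0, N = -7/4.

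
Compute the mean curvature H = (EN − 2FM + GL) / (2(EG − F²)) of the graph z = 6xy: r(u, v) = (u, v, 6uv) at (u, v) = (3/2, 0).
H = 0

With E = 36*v^2 + 1, F = 36*u*v, G = 36*u^2 + 1, L = 0, M = 6/sqrt(36*u^2 + 36*v^2 + 1), N = 0, assemble
  H = (EN − 2FM + GL) / (2(EG − F²)) = -216*u*v/(36*u^2 + 36*v^2 + 1)^(3/2).
At (u, v) = (3/2, 0): H = 0.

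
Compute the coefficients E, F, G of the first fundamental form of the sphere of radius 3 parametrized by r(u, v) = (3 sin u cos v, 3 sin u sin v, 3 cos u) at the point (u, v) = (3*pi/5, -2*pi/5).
E = 9;  F = 0;  G = 9*sqrt(5)/8 + 45/8

Partials: r_u = (3*cos(u)*cos(v), 3*sin(v)*cos(u), -3*sin(u)), r_v = (-3*sin(u)*sin(v), 3*sin(u)*cos(v), 0). As functions of (u, v):
  E = r_u · r_u = 9,
  F = r_u · r_v = 0,
  G = r_v · r_v = 9*sin(u)^2.
Evaluating at (u, v) = (3*pi/5, -2*pi/5): E = 9, F = 0, G = 9*sqrt(5)/8 + 45/8.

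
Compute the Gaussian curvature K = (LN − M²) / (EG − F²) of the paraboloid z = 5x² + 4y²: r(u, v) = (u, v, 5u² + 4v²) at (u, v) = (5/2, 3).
K = 20/361201

Coefficients of the first fundamental form: E = 100*u^2 + 1, F = 80*u*v, G = 64*v^2 + 1.
Coefficients of the second fundamental form: L = 10/sqrt(100*u^2 + 64*v^2 + 1), M = 0, N = 8/sqrt(100*u^2 + 64*v^2 + 1).
Assemble K = (LN − M²)/(EG − F²) = 80/(10000*u^4 + 12800*u^2*v^2 + 200*u^2 + 4096*v^4 + 128*v^2 + 1). At (u, v) = (5/2, 3): K = 20/361201.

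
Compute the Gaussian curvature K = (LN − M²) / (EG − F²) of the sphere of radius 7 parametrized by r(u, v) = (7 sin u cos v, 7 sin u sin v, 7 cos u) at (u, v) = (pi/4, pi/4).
K = 1/49

Coefficients of the first fundamental form: E = 49, F = 0, G = 49*sin(u)^2.
Coefficients of the second fundamental form: L = -7*sin(u)/Abs(sin(u)), M = 0, N = -7*sin(u)^3/Abs(sin(u)).
Assemble K = (LN − M²)/(EG − F²) = 1/49. At (u, v) = (pi/4, pi/4): K = 1/49.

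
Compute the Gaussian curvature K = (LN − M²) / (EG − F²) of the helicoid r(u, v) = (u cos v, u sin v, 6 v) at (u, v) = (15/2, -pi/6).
K = -64/15129

Coefficients of the first fundamental form: E = 1, F = 0, G = u^2 + 36.
Coefficients of the second fundamental form: L = 0, M = -6/sqrt(u^2 + 36), N = 0.
Assemble K = (LN − M²)/(EG − F²) = -36/(u^2 + 36)^2. At (u, v) = (15/2, -pi/6): K = -64/15129.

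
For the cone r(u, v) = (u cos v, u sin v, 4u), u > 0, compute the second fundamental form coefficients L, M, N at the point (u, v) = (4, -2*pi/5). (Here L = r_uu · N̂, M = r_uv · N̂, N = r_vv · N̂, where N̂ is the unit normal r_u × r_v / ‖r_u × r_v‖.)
L = 0;  M = 0;  N = 16*sqrt(17)/17

Compute the unit normal N̂(u, v) = (-4*sqrt(17)*u*cos(v)/(17*Abs(u)), -4*sqrt(17)*u*sin(v)/(17*Abs(u)), sqrt(17)*u/(17*Abs(u))), and the second partials r_uu, r_uv, r_vv. Take dot products:
  L(u, v) = r_uu · N̂ = 0,
  M(u, v) = r_uv · N̂ = 0,
  N(u, v) = r_vv · N̂ = 4*sqrt(17)*u^2/(17*Abs(u)).
Evaluating at (u, v) = (4, -2*pi/5):
  L = 0, M = 0, N = 16*sqrt(17)/17.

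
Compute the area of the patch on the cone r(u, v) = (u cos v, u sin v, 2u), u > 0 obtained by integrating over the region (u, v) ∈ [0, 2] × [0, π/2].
Area = sqrt(5)*pi

Area = ∫∫ √(EG − F²) du dv with √(EG − F²) = sqrt(5)*Abs(u). Integrating over [0, 2] × [0, π/2] gives sqrt(5)*pi.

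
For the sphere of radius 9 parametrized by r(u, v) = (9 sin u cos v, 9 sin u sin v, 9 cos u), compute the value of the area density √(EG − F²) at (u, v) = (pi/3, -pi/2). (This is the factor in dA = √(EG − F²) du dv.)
√(EG − F²)|_{(pi/3, -pi/2)} = 81*sqrt(3)/2

E = 81, F = 0, G = 81*sin(u)^2, so EG − F² = 6561*sin(u)^2. Taking the positive square root: √(EG − F²) = 81*Abs(sin(u)). At (u, v) = (pi/3, -pi/2): 81*sqrt(3)/2.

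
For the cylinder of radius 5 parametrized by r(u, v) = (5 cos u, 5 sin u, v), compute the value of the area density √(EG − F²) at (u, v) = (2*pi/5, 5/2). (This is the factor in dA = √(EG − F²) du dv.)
√(EG − F²)|_{(2*pi/5, 5/2)} = 5

E = 25, F = 0, G = 1, so EG − F² = 25. Taking the positive square root: √(EG − F²) = 5. At (u, v) = (2*pi/5, 5/2): 5.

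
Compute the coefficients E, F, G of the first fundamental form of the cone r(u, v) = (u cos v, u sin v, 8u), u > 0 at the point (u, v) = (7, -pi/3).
E = 65;  F = 0;  G = 49

Partials: r_u = (cos(v), sin(v), 8), r_v = (-u*sin(v), u*cos(v), 0). As functions of (u, v):
  E = r_u · r_u = 65,
  F = r_u · r_v = 0,
  G = r_v · r_v = u^2.
Evaluating at (u, v) = (7, -pi/3): E = 65, F = 0, G = 49.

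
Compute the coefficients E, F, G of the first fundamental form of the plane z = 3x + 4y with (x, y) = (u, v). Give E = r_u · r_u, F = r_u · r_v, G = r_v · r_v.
E = 10;  F = 12;  G = 17

Compute partials: r_u = (1, 0, 3), r_v = (0, 1, 4). Then
  E = r_u · r_u = 10,
  F = r_u · r_v = 12,
  G = r_v · r_v = 17.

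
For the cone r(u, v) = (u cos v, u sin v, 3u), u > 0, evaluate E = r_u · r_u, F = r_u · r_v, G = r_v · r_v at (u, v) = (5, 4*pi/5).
E = 10;  F = 0;  G = 25

Partials: r_u = (cos(v), sin(v), 3), r_v = (-u*sin(v), u*cos(v), 0). As functions of (u, v):
  E = r_u · r_u = 10,
  F = r_u · r_v = 0,
  G = r_v · r_v = u^2.
Evaluating at (u, v) = (5, 4*pi/5): E = 10, F = 0, G = 25.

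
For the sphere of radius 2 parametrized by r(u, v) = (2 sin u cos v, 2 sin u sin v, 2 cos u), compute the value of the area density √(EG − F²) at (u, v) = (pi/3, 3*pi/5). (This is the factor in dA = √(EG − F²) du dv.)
√(EG − F²)|_{(pi/3, 3*pi/5)} = 2*sqrt(3)

E = 4, F = 0, G = 4*sin(u)^2, so EG − F² = 16*sin(u)^2. Taking the positive square root: √(EG − F²) = 4*Abs(sin(u)). At (u, v) = (pi/3, 3*pi/5): 2*sqrt(3).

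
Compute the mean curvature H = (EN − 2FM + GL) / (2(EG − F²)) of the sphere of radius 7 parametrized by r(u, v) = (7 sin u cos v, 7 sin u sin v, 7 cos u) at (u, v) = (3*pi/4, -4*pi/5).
H = -1/7

With E = 49, F = 0, G = 49*sin(u)^2, L = -7*sin(u)/Abs(sin(u)), M = 0, N = -7*sin(u)^3/Abs(sin(u)), assemble
  H = (EN − 2FM + GL) / (2(EG − F²)) = -sin(u)/(7*Abs(sin(u))).
At (u, v) = (3*pi/4, -4*pi/5): H = -1/7.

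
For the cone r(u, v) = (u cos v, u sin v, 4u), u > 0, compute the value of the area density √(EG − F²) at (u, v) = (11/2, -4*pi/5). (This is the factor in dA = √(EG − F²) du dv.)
√(EG − F²)|_{(11/2, -4*pi/5)} = 11*sqrt(17)/2

E = 17, F = 0, G = u^2, so EG − F² = 17*u^2. Taking the positive square root: √(EG − F²) = sqrt(17)*Abs(u). At (u, v) = (11/2, -4*pi/5): 11*sqrt(17)/2.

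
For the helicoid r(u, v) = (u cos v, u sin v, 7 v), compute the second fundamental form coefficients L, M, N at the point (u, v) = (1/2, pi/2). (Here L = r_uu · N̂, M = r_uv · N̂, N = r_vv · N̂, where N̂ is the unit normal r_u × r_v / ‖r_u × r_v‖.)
L = 0;  M = -14*sqrt(197)/197;  N = 0

Compute the unit normal N̂(u, v) = (7*sin(v)/sqrt(u^2 + 49), -7*cos(v)/sqrt(u^2 + 49), u/sqrt(u^2 + 49)), and the second partials r_uu, r_uv, r_vv. Take dot products:
  L(u, v) = r_uu · N̂ = 0,
  M(u, v) = r_uv · N̂ = -7/sqrt(u^2 + 49),
  N(u, v) = r_vv · N̂ = 0.
Evaluating at (u, v) = (1/2, pi/2):
  L = 0, M = -14*sqrt(197)/197, N = 0.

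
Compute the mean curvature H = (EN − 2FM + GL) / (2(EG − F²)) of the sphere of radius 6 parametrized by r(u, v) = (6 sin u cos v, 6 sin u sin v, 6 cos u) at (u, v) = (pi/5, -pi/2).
H = -1/6

With E = 36, F = 0, G = 36*sin(u)^2, L = -6*sin(u)/Abs(sin(u)), M = 0, N = -6*sin(u)^3/Abs(sin(u)), assemble
  H = (EN − 2FM + GL) / (2(EG − F²)) = -sin(u)/(6*Abs(sin(u))).
At (u, v) = (pi/5, -pi/2): H = -1/6.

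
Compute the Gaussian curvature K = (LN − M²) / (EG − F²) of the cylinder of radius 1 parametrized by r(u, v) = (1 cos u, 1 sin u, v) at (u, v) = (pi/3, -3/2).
K = 0

Coefficients of the first fundamental form: E = 1, F = 0, G = 1.
Coefficients of the second fundamental form: L = -1, M = 0, N = 0.
Assemble K = (LN − M²)/(EG − F²) = 0. At (u, v) = (pi/3, -3/2): K = 0.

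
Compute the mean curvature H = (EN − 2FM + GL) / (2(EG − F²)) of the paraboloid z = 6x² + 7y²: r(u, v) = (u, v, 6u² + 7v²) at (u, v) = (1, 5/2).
H = 8371*sqrt(1370)/1876900

With E = 144*u^2 + 1, F = 168*u*v, G = 196*v^2 + 1, L = 12/sqrt(144*u^2 + 196*v^2 + 1), M = 0, N = 14/sqrt(144*u^2 + 196*v^2 + 1), assemble
  H = (EN − 2FM + GL) / (2(EG − F²)) = (1008*u^2 + 1176*v^2 + 13)/(144*u^2 + 196*v^2 + 1)^(3/2).
At (u, v) = (1, 5/2): H = 8371*sqrt(1370)/1876900.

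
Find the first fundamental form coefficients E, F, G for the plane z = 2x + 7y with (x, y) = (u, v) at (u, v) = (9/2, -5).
E = 5;  F = 14;  G = 50

Partials: r_u = (1, 0, 2), r_v = (0, 1, 7). As functions of (u, v):
  E = r_u · r_u = 5,
  F = r_u · r_v = 14,
  G = r_v · r_v = 50.
Evaluating at (u, v) = (9/2, -5): E = 5, F = 14, G = 50.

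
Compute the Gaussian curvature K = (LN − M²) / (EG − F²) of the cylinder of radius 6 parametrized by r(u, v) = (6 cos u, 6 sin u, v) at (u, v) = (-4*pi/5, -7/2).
K = 0

Coefficients of the first fundamental form: E = 36, F = 0, G = 1.
Coefficients of the second fundamental form: L = -6, M = 0, N = 0.
Assemble K = (LN − M²)/(EG − F²) = 0. At (u, v) = (-4*pi/5, -7/2): K = 0.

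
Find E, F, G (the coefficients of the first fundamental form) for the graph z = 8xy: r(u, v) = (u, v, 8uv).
E = 64*v^2 + 1;  F = 64*u*v;  G = 64*u^2 + 1

Compute partials: r_u = (1, 0, 8*v), r_v = (0, 1, 8*u). Then
  E = r_u · r_u = 64*v^2 + 1,
  F = r_u · r_v = 64*u*v,
  G = r_v · r_v = 64*u^2 + 1.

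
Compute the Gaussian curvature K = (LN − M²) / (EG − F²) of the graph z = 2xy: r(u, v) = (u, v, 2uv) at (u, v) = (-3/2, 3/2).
K = -4/361

Coefficients of the first fundamental form: E = 4*v^2 + 1, F = 4*u*v, G = 4*u^2 + 1.
Coefficients of the second fundamental form: L = 0, M = 2/sqrt(4*u^2 + 4*v^2 + 1), N = 0.
Assemble K = (LN − M²)/(EG − F²) = -4/(16*u^4 + 32*u^2*v^2 + 8*u^2 + 16*v^4 + 8*v^2 + 1). At (u, v) = (-3/2, 3/2): K = -4/361.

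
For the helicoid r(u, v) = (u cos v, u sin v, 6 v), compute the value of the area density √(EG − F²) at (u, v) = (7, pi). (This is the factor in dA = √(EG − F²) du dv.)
√(EG − F²)|_{(7, pi)} = sqrt(85)

E = 1, F = 0, G = u^2 + 36, so EG − F² = u^2 + 36. Taking the positive square root: √(EG − F²) = sqrt(u^2 + 36). At (u, v) = (7, pi): sqrt(85).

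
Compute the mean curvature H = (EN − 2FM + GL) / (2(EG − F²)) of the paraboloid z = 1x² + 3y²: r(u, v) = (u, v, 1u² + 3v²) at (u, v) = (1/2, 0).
H = 7*sqrt(2)/4

With E = 4*u^2 + 1, F = 12*u*v, G = 36*v^2 + 1, L = 2/sqrt(4*u^2 + 36*v^2 + 1), M = 0, N = 6/sqrt(4*u^2 + 36*v^2 + 1), assemble
  H = (EN − 2FM + GL) / (2(EG − F²)) = 4*(3*u^2 + 9*v^2 + 1)/(4*u^2 + 36*v^2 + 1)^(3/2).
At (u, v) = (1/2, 0): H = 7*sqrt(2)/4.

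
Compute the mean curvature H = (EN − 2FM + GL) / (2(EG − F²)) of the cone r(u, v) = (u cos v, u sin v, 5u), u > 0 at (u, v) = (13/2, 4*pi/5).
H = 5*sqrt(26)/338

With E = 26, F = 0, G = u^2, L = 0, M = 0, N = 5*sqrt(26)*u^2/(26*Abs(u)), assemble
  H = (EN − 2FM + GL) / (2(EG − F²)) = 5*sqrt(26)/(52*Abs(u)).
At (u, v) = (13/2, 4*pi/5): H = 5*sqrt(26)/338.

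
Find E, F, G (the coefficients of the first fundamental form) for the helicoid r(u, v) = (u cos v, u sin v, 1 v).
E = 1;  F = 0;  G = u^2 + 1

Compute partials: r_u = (cos(v), sin(v), 0), r_v = (-u*sin(v), u*cos(v), 1). Then
  E = r_u · r_u = 1,
  F = r_u · r_v = 0,
  G = r_v · r_v = u^2 + 1.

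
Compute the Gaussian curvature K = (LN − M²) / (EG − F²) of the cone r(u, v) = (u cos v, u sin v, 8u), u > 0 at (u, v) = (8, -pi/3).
K = 0

Coefficients of the first fundamental form: E = 65, F = 0, G = u^2.
Coefficients of the second fundamental form: L = 0, M = 0, N = 8*sqrt(65)*u^2/(65*Abs(u)).
Assemble K = (LN − M²)/(EG − F²) = 0. At (u, v) = (8, -pi/3): K = 0.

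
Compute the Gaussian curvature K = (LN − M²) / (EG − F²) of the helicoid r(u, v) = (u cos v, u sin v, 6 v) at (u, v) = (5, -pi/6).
K = -36/3721

Coefficients of the first fundamental form: E = 1, F = 0, G = u^2 + 36.
Coefficients of the second fundamental form: L = 0, M = -6/sqrt(u^2 + 36), N = 0.
Assemble K = (LN − M²)/(EG − F²) = -36/(u^2 + 36)^2. At (u, v) = (5, -pi/6): K = -36/3721.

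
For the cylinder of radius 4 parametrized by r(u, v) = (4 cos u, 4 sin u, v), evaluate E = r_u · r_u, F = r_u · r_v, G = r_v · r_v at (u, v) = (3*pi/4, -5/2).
E = 16;  F = 0;  G = 1

Partials: r_u = (-4*sin(u), 4*cos(u), 0), r_v = (0, 0, 1). As functions of (u, v):
  E = r_u · r_u = 16,
  F = r_u · r_v = 0,
  G = r_v · r_v = 1.
Evaluating at (u, v) = (3*pi/4, -5/2): E = 16, F = 0, G = 1.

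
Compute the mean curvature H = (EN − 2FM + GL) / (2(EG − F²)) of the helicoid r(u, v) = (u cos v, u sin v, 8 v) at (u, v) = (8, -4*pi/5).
H = 0

With E = 1, F = 0, G = u^2 + 64, L = 0, M = -8/sqrt(u^2 + 64), N = 0, assemble
  H = (EN − 2FM + GL) / (2(EG − F²)) = 0.
At (u, v) = (8, -4*pi/5): H = 0.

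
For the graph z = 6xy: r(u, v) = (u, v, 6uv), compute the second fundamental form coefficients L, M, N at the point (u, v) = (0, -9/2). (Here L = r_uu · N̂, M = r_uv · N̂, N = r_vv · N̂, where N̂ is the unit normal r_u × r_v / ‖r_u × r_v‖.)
L = 0;  M = 3*sqrt(730)/365;  N = 0

Compute the unit normal N̂(u, v) = (-6*v/sqrt(36*u^2 + 36*v^2 + 1), -6*u/sqrt(36*u^2 + 36*v^2 + 1), 1/sqrt(36*u^2 + 36*v^2 + 1)), and the second partials r_uu, r_uv, r_vv. Take dot products:
  L(u, v) = r_uu · N̂ = 0,
  M(u, v) = r_uv · N̂ = 6/sqrt(36*u^2 + 36*v^2 + 1),
  N(u, v) = r_vv · N̂ = 0.
Evaluating at (u, v) = (0, -9/2):
  L = 0, M = 3*sqrt(730)/365, N = 0.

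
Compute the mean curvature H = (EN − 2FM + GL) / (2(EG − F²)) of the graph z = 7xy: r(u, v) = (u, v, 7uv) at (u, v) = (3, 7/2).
H = -28812*sqrt(4169)/17380561

With E = 49*v^2 + 1, F = 49*u*v, G = 49*u^2 + 1, L = 0, M = 7/sqrt(49*u^2 + 49*v^2 + 1), N = 0, assemble
  H = (EN − 2FM + GL) / (2(EG − F²)) = -343*u*v/(49*u^2 + 49*v^2 + 1)^(3/2).
At (u, v) = (3, 7/2): H = -28812*sqrt(4169)/17380561.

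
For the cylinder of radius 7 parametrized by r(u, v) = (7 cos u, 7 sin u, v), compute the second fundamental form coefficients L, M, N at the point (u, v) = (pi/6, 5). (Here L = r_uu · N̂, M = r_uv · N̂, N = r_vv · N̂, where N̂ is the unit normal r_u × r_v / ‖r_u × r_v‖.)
L = -7;  M = 0;  N = 0

Compute the unit normal N̂(u, v) = (cos(u), sin(u), 0), and the second partials r_uu, r_uv, r_vv. Take dot products:
  L(u, v) = r_uu · N̂ = -7,
  M(u, v) = r_uv · N̂ = 0,
  N(u, v) = r_vv · N̂ = 0.
Evaluating at (u, v) = (pi/6, 5):
  L = -7, M = 0, N = 0.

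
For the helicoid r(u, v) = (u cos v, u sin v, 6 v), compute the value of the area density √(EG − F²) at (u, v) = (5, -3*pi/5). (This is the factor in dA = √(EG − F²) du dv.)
√(EG − F²)|_{(5, -3*pi/5)} = sqrt(61)

E = 1, F = 0, G = u^2 + 36, so EG − F² = u^2 + 36. Taking the positive square root: √(EG − F²) = sqrt(u^2 + 36). At (u, v) = (5, -3*pi/5): sqrt(61).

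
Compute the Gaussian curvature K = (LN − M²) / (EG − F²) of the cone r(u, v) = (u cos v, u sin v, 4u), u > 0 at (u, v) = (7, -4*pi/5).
K = 0

Coefficients of the first fundamental form: E = 17, F = 0, G = u^2.
Coefficients of the second fundamental form: L = 0, M = 0, N = 4*sqrt(17)*u^2/(17*Abs(u)).
Assemble K = (LN − M²)/(EG − F²) = 0. At (u, v) = (7, -4*pi/5): K = 0.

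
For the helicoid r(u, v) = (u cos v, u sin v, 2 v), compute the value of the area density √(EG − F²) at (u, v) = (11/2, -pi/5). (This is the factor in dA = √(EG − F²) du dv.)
√(EG − F²)|_{(11/2, -pi/5)} = sqrt(137)/2

E = 1, F = 0, G = u^2 + 4, so EG − F² = u^2 + 4. Taking the positive square root: √(EG − F²) = sqrt(u^2 + 4). At (u, v) = (11/2, -pi/5): sqrt(137)/2.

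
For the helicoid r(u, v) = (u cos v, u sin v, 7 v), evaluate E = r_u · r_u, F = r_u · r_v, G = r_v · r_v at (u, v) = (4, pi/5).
E = 1;  F = 0;  G = 65

Partials: r_u = (cos(v), sin(v), 0), r_v = (-u*sin(v), u*cos(v), 7). As functions of (u, v):
  E = r_u · r_u = 1,
  F = r_u · r_v = 0,
  G = r_v · r_v = u^2 + 49.
Evaluating at (u, v) = (4, pi/5): E = 1, F = 0, G = 65.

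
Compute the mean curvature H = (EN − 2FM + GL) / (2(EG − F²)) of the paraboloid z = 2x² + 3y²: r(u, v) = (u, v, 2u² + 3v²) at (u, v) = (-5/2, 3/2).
H = 467*sqrt(182)/33124

With E = 16*u^2 + 1, F = 24*u*v, G = 36*v^2 + 1, L = 4/sqrt(16*u^2 + 36*v^2 + 1), M = 0, N = 6/sqrt(16*u^2 + 36*v^2 + 1), assemble
  H = (EN − 2FM + GL) / (2(EG − F²)) = (48*u^2 + 72*v^2 + 5)/(16*u^2 + 36*v^2 + 1)^(3/2).
At (u, v) = (-5/2, 3/2): H = 467*sqrt(182)/33124.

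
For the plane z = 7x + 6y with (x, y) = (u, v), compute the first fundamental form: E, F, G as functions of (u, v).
E = 50;  F = 42;  G = 37

Compute partials: r_u = (1, 0, 7), r_v = (0, 1, 6). Then
  E = r_u · r_u = 50,
  F = r_u · r_v = 42,
  G = r_v · r_v = 37.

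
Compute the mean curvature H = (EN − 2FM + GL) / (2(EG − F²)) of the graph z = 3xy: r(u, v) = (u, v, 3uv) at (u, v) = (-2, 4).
H = 216*sqrt(181)/32761

With E = 9*v^2 + 1, F = 9*u*v, G = 9*u^2 + 1, L = 0, M = 3/sqrt(9*u^2 + 9*v^2 + 1), N = 0, assemble
  H = (EN − 2FM + GL) / (2(EG − F²)) = -27*u*v/(9*u^2 + 9*v^2 + 1)^(3/2).
At (u, v) = (-2, 4): H = 216*sqrt(181)/32761.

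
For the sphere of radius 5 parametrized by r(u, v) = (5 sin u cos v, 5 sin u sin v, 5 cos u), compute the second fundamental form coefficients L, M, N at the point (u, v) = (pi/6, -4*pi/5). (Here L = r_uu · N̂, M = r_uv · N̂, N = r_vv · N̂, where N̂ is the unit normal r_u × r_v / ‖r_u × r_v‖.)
L = -5;  M = 0;  N = -5/4

Compute the unit normal N̂(u, v) = (sin(u)^2*cos(v)/Abs(sin(u)), sin(u)^2*sin(v)/Abs(sin(u)), sin(2*u)/(2*Abs(sin(u)))), and the second partials r_uu, r_uv, r_vv. Take dot products:
  L(u, v) = r_uu · N̂ = -5*sin(u)/Abs(sin(u)),
  M(u, v) = r_uv · N̂ = 0,
  N(u, v) = r_vv · N̂ = -5*sin(u)^3/Abs(sin(u)).
Evaluating at (u, v) = (pi/6, -4*pi/5):
  L = -5, M = 0, N = -5/4.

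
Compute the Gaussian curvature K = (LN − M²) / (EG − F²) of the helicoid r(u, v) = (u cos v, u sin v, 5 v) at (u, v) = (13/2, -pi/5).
K = -400/72361

Coefficients of the first fundamental form: E = 1, F = 0, G = u^2 + 25.
Coefficients of the second fundamental form: L = 0, M = -5/sqrt(u^2 + 25), N = 0.
Assemble K = (LN − M²)/(EG − F²) = -25/(u^2 + 25)^2. At (u, v) = (13/2, -pi/5): K = -400/72361.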